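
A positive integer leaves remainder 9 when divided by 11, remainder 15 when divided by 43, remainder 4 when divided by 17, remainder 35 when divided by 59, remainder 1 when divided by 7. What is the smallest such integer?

Combine the congruences pairwise.
From a ≡ 9 (mod 11) write a = 9 + 11t. Substituting into a ≡ 15 (mod 43) gives 11t ≡ 6 (mod 43), and since 11⁻¹ ≡ 4 (mod 43), t ≡ 24. Hence a ≡ 9 + 11·24 = 273 (mod 473).
From a ≡ 273 (mod 473) write a = 273 + 473t. Substituting into a ≡ 4 (mod 17) gives 473t ≡ 3 (mod 17), and since 14⁻¹ ≡ 11 (mod 17), t ≡ 16. Hence a ≡ 273 + 473·16 = 7841 (mod 8041).
From a ≡ 7841 (mod 8041) write a = 7841 + 8041t. Substituting into a ≡ 35 (mod 59) gives 8041t ≡ 41 (mod 59), and since 17⁻¹ ≡ 7 (mod 59), t ≡ 51. Hence a ≡ 7841 + 8041·51 = 417932 (mod 474419).
From a ≡ 417932 (mod 474419) write a = 417932 + 474419t. Substituting into a ≡ 1 (mod 7) gives 474419t ≡ 4 (mod 7), and since 1⁻¹ ≡ 1 (mod 7), t ≡ 4. Hence a ≡ 417932 + 474419·4 = 2315608 (mod 3320933).

2315608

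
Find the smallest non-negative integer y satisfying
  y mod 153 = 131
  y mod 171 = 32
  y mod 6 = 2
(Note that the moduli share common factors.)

2426

Combine the congruences pairwise.
gcd(153, 171) = 9 and 9 | (32 − 131), so the pair is consistent; merging gives y ≡ 2426 (mod 2907), where 2907 = lcm(153, 171).
gcd(2907, 6) = 3 and 3 | (2 − 2426), so the pair is consistent; merging gives y ≡ 2426 (mod 5814), where 5814 = lcm(2907, 6).
The solution is unique modulo lcm(153, 171, 6) = 5814.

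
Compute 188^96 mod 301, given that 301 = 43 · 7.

64

Mod 43: 188 ≡ 16; by Fermat, exponent reduces to 96 mod 42 = 12; 16^12 ≡ 21 (mod 43).
Mod 7: 188 ≡ 6; since 6 | 96, by Fermat 6^96 ≡ 1 (mod 7).
Combine by CRT: x ≡ 21 (mod 43), x ≡ 1 (mod 7) ⇒ x ≡ 64 (mod 301).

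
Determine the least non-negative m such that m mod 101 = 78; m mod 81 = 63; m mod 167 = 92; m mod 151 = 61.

The moduli are pairwise coprime; N = 101·81·167·151 = 206300277.
N/101 = 2042577; 2042577 ≡ 54 (mod 101); 54·58 ≡ 1, so inverse 58.
N/81 = 2546917; 2546917 ≡ 34 (mod 81); 34·31 ≡ 1, so inverse 31.
N/167 = 1235331; 1235331 ≡ 32 (mod 167); 32·47 ≡ 1, so inverse 47.
N/151 = 1366227; 1366227 ≡ 130 (mod 151); 130·115 ≡ 1, so inverse 115.
m ≡ 78·2042577·58 + 63·2546917·31 + 92·1235331·47 + 61·1366227·115 = 29140400898.
29140400898 mod 206300277 = 52061841.

52061841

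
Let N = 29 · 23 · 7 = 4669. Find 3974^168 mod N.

4061

Mod 29: 3974 ≡ 1; since 28 | 168, by Fermat 1^168 ≡ 1 (mod 29).
Mod 23: 3974 ≡ 18; by Fermat, exponent reduces to 168 mod 22 = 14; 18^14 ≡ 13 (mod 23).
Mod 7: 3974 ≡ 5; since 6 | 168, by Fermat 5^168 ≡ 1 (mod 7).
Combine by CRT: x ≡ 1 (mod 29), x ≡ 13 (mod 23), x ≡ 1 (mod 7) ⇒ x ≡ 4061 (mod 4669).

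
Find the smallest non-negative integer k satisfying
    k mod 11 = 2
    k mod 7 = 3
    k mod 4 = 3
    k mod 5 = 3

From k ≡ 2 (mod 11) write k = 2 + 11t. Substituting into k ≡ 3 (mod 7) gives 11t ≡ 1 (mod 7), and since 4⁻¹ ≡ 2 (mod 7), t ≡ 2. Hence k ≡ 2 + 11·2 = 24 (mod 77).
From k ≡ 24 (mod 77) write k = 24 + 77t. Substituting into k ≡ 3 (mod 4) gives 77t ≡ 3 (mod 4), and since 1⁻¹ ≡ 1 (mod 4), t ≡ 3. Hence k ≡ 24 + 77·3 = 255 (mod 308).
From k ≡ 255 (mod 308) write k = 255 + 308t. Substituting into k ≡ 3 (mod 5) gives 308t ≡ 3 (mod 5), and since 3⁻¹ ≡ 2 (mod 5), t ≡ 1. Hence k ≡ 255 + 308·1 = 563 (mod 1540).

563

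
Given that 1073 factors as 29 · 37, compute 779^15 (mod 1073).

837

Mod 29: 779 ≡ 25; 25^15 ≡ 25 (mod 29).
Mod 37: 779 ≡ 2; 2^15 ≡ 23 (mod 37).
Combine by CRT: x ≡ 25 (mod 29), x ≡ 23 (mod 37) ⇒ x ≡ 837 (mod 1073).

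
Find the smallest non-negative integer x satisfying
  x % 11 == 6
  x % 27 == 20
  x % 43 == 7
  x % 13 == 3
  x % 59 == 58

3241046

From x ≡ 6 (mod 11) write x = 6 + 11t. Substituting into x ≡ 20 (mod 27) gives 11t ≡ 14 (mod 27), and since 11⁻¹ ≡ 5 (mod 27), t ≡ 16. Hence x ≡ 6 + 11·16 = 182 (mod 297).
From x ≡ 182 (mod 297) write x = 182 + 297t. Substituting into x ≡ 7 (mod 43) gives 297t ≡ 40 (mod 43), and since 39⁻¹ ≡ 32 (mod 43), t ≡ 33. Hence x ≡ 182 + 297·33 = 9983 (mod 12771).
From x ≡ 9983 (mod 12771) write x = 9983 + 12771t. Substituting into x ≡ 3 (mod 13) gives 12771t ≡ 4 (mod 13), and since 5⁻¹ ≡ 8 (mod 13), t ≡ 6. Hence x ≡ 9983 + 12771·6 = 86609 (mod 166023).
From x ≡ 86609 (mod 166023) write x = 86609 + 166023t. Substituting into x ≡ 58 (mod 59) gives 166023t ≡ 2 (mod 59), and since 56⁻¹ ≡ 39 (mod 59), t ≡ 19. Hence x ≡ 86609 + 166023·19 = 3241046 (mod 9795357).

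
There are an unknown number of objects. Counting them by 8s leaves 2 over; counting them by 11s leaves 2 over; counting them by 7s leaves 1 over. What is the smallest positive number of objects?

442

Combine the congruences pairwise.
From N ≡ 2 (mod 8) write N = 2 + 8t. Substituting into N ≡ 2 (mod 11) gives 8t ≡ 0 (mod 11), and since 8⁻¹ ≡ 7 (mod 11), t ≡ 0. Hence N ≡ 2 + 8·0 = 2 (mod 88).
From N ≡ 2 (mod 88) write N = 2 + 88t. Substituting into N ≡ 1 (mod 7) gives 88t ≡ 6 (mod 7), and since 4⁻¹ ≡ 2 (mod 7), t ≡ 5. Hence N ≡ 2 + 88·5 = 442 (mod 616).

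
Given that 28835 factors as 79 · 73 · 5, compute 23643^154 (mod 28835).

16124

Mod 79: 23643 ≡ 22; by Fermat, exponent reduces to 154 mod 78 = 76; 22^76 ≡ 8 (mod 79).
Mod 73: 23643 ≡ 64; by Fermat, exponent reduces to 154 mod 72 = 10; 64^10 ≡ 64 (mod 73).
Mod 5: 23643 ≡ 3; by Fermat, exponent reduces to 154 mod 4 = 2; 3^2 ≡ 4 (mod 5).
Combine by CRT: x ≡ 8 (mod 79), x ≡ 64 (mod 73), x ≡ 4 (mod 5) ⇒ x ≡ 16124 (mod 28835).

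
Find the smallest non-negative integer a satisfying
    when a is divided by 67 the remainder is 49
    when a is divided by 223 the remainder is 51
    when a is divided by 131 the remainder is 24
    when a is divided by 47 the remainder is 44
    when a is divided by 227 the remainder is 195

11055669044

The moduli are pairwise coprime; N = 67·223·131·47·227 = 20882124299.
N/67 = 311673497; 311673497 ≡ 16 (mod 67); 16·21 ≡ 1, so inverse 21.
N/223 = 93641813; 93641813 ≡ 99 (mod 223); 99·214 ≡ 1, so inverse 214.
N/131 = 159405529; 159405529 ≡ 13 (mod 131); 13·121 ≡ 1, so inverse 121.
N/47 = 444300517; 444300517 ≡ 23 (mod 47); 23·45 ≡ 1, so inverse 45.
N/227 = 91991737; 91991737 ≡ 214 (mod 227); 214·192 ≡ 1, so inverse 192.
a ≡ 49·311673497·21 + 51·93641813·214 + 24·159405529·121 + 44·444300517·45 + 195·91991737·192 = 6129518088651.
6129518088651 mod 20882124299 = 11055669044.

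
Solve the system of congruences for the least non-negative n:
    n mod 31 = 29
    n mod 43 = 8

1083

From n ≡ 29 (mod 31) write n = 29 + 31t. Substituting into n ≡ 8 (mod 43) gives 31t ≡ 22 (mod 43), and since 31⁻¹ ≡ 25 (mod 43), t ≡ 34. Hence n ≡ 29 + 31·34 = 1083 (mod 1333).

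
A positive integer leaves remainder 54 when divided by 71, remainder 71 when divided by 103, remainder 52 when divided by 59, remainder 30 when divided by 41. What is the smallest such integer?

From a ≡ 54 (mod 71) write a = 54 + 71t. Substituting into a ≡ 71 (mod 103) gives 71t ≡ 17 (mod 103), and since 71⁻¹ ≡ 74 (mod 103), t ≡ 22. Hence a ≡ 54 + 71·22 = 1616 (mod 7313).
From a ≡ 1616 (mod 7313) write a = 1616 + 7313t. Substituting into a ≡ 52 (mod 59) gives 7313t ≡ 29 (mod 59), and since 56⁻¹ ≡ 39 (mod 59), t ≡ 10. Hence a ≡ 1616 + 7313·10 = 74746 (mod 431467).
From a ≡ 74746 (mod 431467) write a = 74746 + 431467t. Substituting into a ≡ 30 (mod 41) gives 431467t ≡ 27 (mod 41), and since 24⁻¹ ≡ 12 (mod 41), t ≡ 37. Hence a ≡ 74746 + 431467·37 = 16039025 (mod 17690147).

16039025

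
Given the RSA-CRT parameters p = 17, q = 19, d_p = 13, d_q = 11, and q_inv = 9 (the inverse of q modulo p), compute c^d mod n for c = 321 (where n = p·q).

m₁ = c^(d_p) mod p: c ≡ 15 (mod 17), and 15^13 mod 17 = 2.
m₂ = c^(d_q) mod q: c ≡ 17 (mod 19), and 17^11 mod 19 = 4.
h = q_inv·(m₁ − m₂) mod p = 9·(2 − 4) mod 17 = 16.
m = m₂ + h·q = 4 + 16·19 = 308.

308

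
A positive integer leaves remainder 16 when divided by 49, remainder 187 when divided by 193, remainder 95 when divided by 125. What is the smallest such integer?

From x ≡ 16 (mod 49) write x = 16 + 49t. Substituting into x ≡ 187 (mod 193) gives 49t ≡ 171 (mod 193), and since 49⁻¹ ≡ 130 (mod 193), t ≡ 35. Hence x ≡ 16 + 49·35 = 1731 (mod 9457).
From x ≡ 1731 (mod 9457) write x = 1731 + 9457t. Substituting into x ≡ 95 (mod 125) gives 9457t ≡ 114 (mod 125), and since 82⁻¹ ≡ 93 (mod 125), t ≡ 102. Hence x ≡ 1731 + 9457·102 = 966345 (mod 1182125).

966345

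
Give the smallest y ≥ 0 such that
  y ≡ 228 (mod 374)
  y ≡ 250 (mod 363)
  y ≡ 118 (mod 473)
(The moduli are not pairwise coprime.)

25660

Combine the congruences pairwise.
gcd(374, 363) = 11 and 11 | (250 − 228), so the pair is consistent; merging gives y ≡ 976 (mod 12342), where 12342 = lcm(374, 363).
gcd(12342, 473) = 11 and 11 | (118 − 976), so the pair is consistent; merging gives y ≡ 25660 (mod 530706), where 530706 = lcm(12342, 473).
The solution is unique modulo lcm(374, 363, 473) = 530706.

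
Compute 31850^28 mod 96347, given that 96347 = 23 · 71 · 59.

Mod 23: 31850 ≡ 18; by Fermat, exponent reduces to 28 mod 22 = 6; 18^6 ≡ 8 (mod 23).
Mod 71: 31850 ≡ 42; 42^28 ≡ 54 (mod 71).
Mod 59: 31850 ≡ 49; 49^28 ≡ 53 (mod 59).
Combine by CRT: x ≡ 8 (mod 23), x ≡ 54 (mod 71), x ≡ 53 (mod 59) ⇒ x ≡ 45778 (mod 96347).

45778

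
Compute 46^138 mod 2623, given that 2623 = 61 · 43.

Mod 61: 46 ≡ 46; by Fermat, exponent reduces to 138 mod 60 = 18; 46^18 ≡ 20 (mod 61).
Mod 43: 46 ≡ 3; by Fermat, exponent reduces to 138 mod 42 = 12; 3^12 ≡ 4 (mod 43).
Combine by CRT: x ≡ 20 (mod 61), x ≡ 4 (mod 43) ⇒ x ≡ 1423 (mod 2623).

1423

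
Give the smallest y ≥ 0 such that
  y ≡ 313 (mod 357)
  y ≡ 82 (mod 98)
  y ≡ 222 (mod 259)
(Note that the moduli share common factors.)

55648

Combine the congruences pairwise.
gcd(357, 98) = 7 and 7 | (82 − 313), so the pair is consistent; merging gives y ≡ 670 (mod 4998), where 4998 = lcm(357, 98).
gcd(4998, 259) = 7 and 7 | (222 − 670), so the pair is consistent; merging gives y ≡ 55648 (mod 184926), where 184926 = lcm(4998, 259).
The solution is unique modulo lcm(357, 98, 259) = 184926.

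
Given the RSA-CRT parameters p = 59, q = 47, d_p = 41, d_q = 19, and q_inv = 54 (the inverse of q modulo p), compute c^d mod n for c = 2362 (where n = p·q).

m₁ = c^(d_p) mod p: c ≡ 2 (mod 59), and 2^41 mod 59 = 34.
m₂ = c^(d_q) mod q: c ≡ 12 (mod 47), and 12^19 mod 47 = 21.
h = q_inv·(m₁ − m₂) mod p = 54·(34 − 21) mod 59 = 53.
m = m₂ + h·q = 21 + 53·47 = 2512.

2512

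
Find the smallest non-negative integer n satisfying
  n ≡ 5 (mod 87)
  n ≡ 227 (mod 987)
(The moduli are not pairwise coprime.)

gcd(87, 987) = 3 and 3 | (227 − 5), so the pair is consistent; merging gives n ≡ 10097 (mod 28623), where 28623 = lcm(87, 987).
The solution is unique modulo lcm(87, 987) = 28623.

10097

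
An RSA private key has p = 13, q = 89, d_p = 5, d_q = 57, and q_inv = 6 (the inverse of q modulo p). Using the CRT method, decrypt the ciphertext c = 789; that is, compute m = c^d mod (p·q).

1056

m₁ = c^(d_p) mod p: c ≡ 9 (mod 13), and 9^5 mod 13 = 3.
m₂ = c^(d_q) mod q: c ≡ 77 (mod 89), and 77^57 mod 89 = 77.
h = q_inv·(m₁ − m₂) mod p = 6·(3 − 77) mod 13 = 11.
m = m₂ + h·q = 77 + 11·89 = 1056.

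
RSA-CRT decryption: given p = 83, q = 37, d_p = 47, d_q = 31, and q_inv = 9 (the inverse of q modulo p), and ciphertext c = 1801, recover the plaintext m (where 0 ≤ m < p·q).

m₁ = c^(d_p) mod p: c ≡ 58 (mod 83), and 58^47 mod 83 = 57.
m₂ = c^(d_q) mod q: c ≡ 25 (mod 37), and 25^31 mod 37 = 21.
h = q_inv·(m₁ − m₂) mod p = 9·(57 − 21) mod 83 = 75.
m = m₂ + h·q = 21 + 75·37 = 2796.

2796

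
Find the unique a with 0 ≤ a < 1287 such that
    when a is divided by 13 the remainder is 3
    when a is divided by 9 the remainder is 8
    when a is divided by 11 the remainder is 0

The moduli are pairwise coprime; N = 13·9·11 = 1287.
N/13 = 99; 99 ≡ 8 (mod 13); 8·5 ≡ 1, so inverse 5.
N/9 = 143; 143 ≡ 8 (mod 9); 8·8 ≡ 1, so inverse 8.
N/11 = 117; 117 ≡ 7 (mod 11); 7·8 ≡ 1, so inverse 8.
a ≡ 3·99·5 + 8·143·8 + 0·117·8 = 10637.
10637 mod 1287 = 341.

341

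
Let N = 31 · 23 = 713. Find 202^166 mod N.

202

Mod 31: 202 ≡ 16; by Fermat, exponent reduces to 166 mod 30 = 16; 16^16 ≡ 16 (mod 31).
Mod 23: 202 ≡ 18; by Fermat, exponent reduces to 166 mod 22 = 12; 18^12 ≡ 18 (mod 23).
Combine by CRT: x ≡ 16 (mod 31), x ≡ 18 (mod 23) ⇒ x ≡ 202 (mod 713).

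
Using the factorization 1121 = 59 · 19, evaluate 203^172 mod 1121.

861

Mod 59: 203 ≡ 26; by Fermat, exponent reduces to 172 mod 58 = 56; 26^56 ≡ 35 (mod 59).
Mod 19: 203 ≡ 13; by Fermat, exponent reduces to 172 mod 18 = 10; 13^10 ≡ 6 (mod 19).
Combine by CRT: x ≡ 35 (mod 59), x ≡ 6 (mod 19) ⇒ x ≡ 861 (mod 1121).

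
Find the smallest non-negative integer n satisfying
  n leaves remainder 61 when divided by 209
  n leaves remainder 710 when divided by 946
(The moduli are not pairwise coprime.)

gcd(209, 946) = 11 and 11 | (710 − 61), so the pair is consistent; merging gives n ≡ 14900 (mod 17974), where 17974 = lcm(209, 946).
The solution is unique modulo lcm(209, 946) = 17974.

14900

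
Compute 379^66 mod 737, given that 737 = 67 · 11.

Mod 67: 379 ≡ 44; since 66 | 66, by Fermat 44^66 ≡ 1 (mod 67).
Mod 11: 379 ≡ 5; by Fermat, exponent reduces to 66 mod 10 = 6; 5^6 ≡ 5 (mod 11).
Combine by CRT: x ≡ 1 (mod 67), x ≡ 5 (mod 11) ⇒ x ≡ 269 (mod 737).

269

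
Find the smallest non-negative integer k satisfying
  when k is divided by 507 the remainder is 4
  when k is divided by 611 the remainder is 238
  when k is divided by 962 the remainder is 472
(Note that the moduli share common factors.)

gcd(507, 611) = 13 and 13 | (238 − 4), so the pair is consistent; merging gives k ≡ 16735 (mod 23829), where 23829 = lcm(507, 611).
gcd(23829, 962) = 13 and 13 | (472 − 16735), so the pair is consistent; merging gives k ≡ 421828 (mod 1763346), where 1763346 = lcm(23829, 962).
The solution is unique modulo lcm(507, 611, 962) = 1763346.

421828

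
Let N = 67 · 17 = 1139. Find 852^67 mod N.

450

Mod 67: 852 ≡ 48; by Fermat, exponent reduces to 67 mod 66 = 1; 48^1 ≡ 48 (mod 67).
Mod 17: 852 ≡ 2; by Fermat, exponent reduces to 67 mod 16 = 3; 2^3 ≡ 8 (mod 17).
Combine by CRT: x ≡ 48 (mod 67), x ≡ 8 (mod 17) ⇒ x ≡ 450 (mod 1139).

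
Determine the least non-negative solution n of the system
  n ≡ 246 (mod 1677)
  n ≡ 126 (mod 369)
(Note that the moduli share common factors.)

119313

gcd(1677, 369) = 3 and 3 | (126 − 246), so the pair is consistent; merging gives n ≡ 119313 (mod 206271), where 206271 = lcm(1677, 369).
The solution is unique modulo lcm(1677, 369) = 206271.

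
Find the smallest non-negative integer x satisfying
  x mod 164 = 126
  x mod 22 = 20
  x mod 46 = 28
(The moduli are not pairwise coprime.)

33746

Combine the congruences pairwise.
gcd(164, 22) = 2 and 2 | (20 − 126), so the pair is consistent; merging gives x ≡ 1274 (mod 1804), where 1804 = lcm(164, 22).
gcd(1804, 46) = 2 and 2 | (28 − 1274), so the pair is consistent; merging gives x ≡ 33746 (mod 41492), where 41492 = lcm(1804, 46).
The solution is unique modulo lcm(164, 22, 46) = 41492.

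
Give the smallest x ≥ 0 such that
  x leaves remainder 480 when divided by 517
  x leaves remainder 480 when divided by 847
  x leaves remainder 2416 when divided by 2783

876278

gcd(517, 847) = 11 and 11 | (480 − 480), so the pair is consistent; merging gives x ≡ 480 (mod 39809), where 39809 = lcm(517, 847).
gcd(39809, 2783) = 121 and 121 | (2416 − 480), so the pair is consistent; merging gives x ≡ 876278 (mod 915607), where 915607 = lcm(39809, 2783).
The solution is unique modulo lcm(517, 847, 2783) = 915607.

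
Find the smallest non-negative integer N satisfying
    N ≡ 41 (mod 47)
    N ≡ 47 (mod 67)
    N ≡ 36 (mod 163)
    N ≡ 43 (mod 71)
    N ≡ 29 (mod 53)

The moduli are pairwise coprime; M = 47·67·163·71·53 = 1931498981.
M/47 = 41095723; 41095723 ≡ 4 (mod 47); 4·12 ≡ 1, so inverse 12.
M/67 = 28828343; 28828343 ≡ 52 (mod 67); 52·58 ≡ 1, so inverse 58.
M/163 = 11849687; 11849687 ≡ 76 (mod 163); 76·148 ≡ 1, so inverse 148.
M/71 = 27204211; 27204211 ≡ 64 (mod 71); 64·10 ≡ 1, so inverse 10.
M/53 = 36443377; 36443377 ≡ 47 (mod 53); 47·44 ≡ 1, so inverse 44.
N ≡ 41·41095723·12 + 47·28828343·58 + 36·11849687·148 + 43·27204211·10 + 29·36443377·44 = 220139850852.
220139850852 mod 1931498981 = 1880465999.

1880465999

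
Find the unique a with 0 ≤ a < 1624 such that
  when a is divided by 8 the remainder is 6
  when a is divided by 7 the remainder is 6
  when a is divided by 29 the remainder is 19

454

From a ≡ 6 (mod 8) write a = 6 + 8t. Substituting into a ≡ 6 (mod 7) gives 8t ≡ 0 (mod 7), and since 1⁻¹ ≡ 1 (mod 7), t ≡ 0. Hence a ≡ 6 + 8·0 = 6 (mod 56).
From a ≡ 6 (mod 56) write a = 6 + 56t. Substituting into a ≡ 19 (mod 29) gives 56t ≡ 13 (mod 29), and since 27⁻¹ ≡ 14 (mod 29), t ≡ 8. Hence a ≡ 6 + 56·8 = 454 (mod 1624).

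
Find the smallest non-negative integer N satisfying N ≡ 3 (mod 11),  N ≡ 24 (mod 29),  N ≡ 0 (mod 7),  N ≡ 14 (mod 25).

42364

Combine the congruences pairwise.
From N ≡ 3 (mod 11) write N = 3 + 11t. Substituting into N ≡ 24 (mod 29) gives 11t ≡ 21 (mod 29), and since 11⁻¹ ≡ 8 (mod 29), t ≡ 23. Hence N ≡ 3 + 11·23 = 256 (mod 319).
From N ≡ 256 (mod 319) write N = 256 + 319t. Substituting into N ≡ 0 (mod 7) gives 319t ≡ 3 (mod 7), and since 4⁻¹ ≡ 2 (mod 7), t ≡ 6. Hence N ≡ 256 + 319·6 = 2170 (mod 2233).
From N ≡ 2170 (mod 2233) write N = 2170 + 2233t. Substituting into N ≡ 14 (mod 25) gives 2233t ≡ 19 (mod 25), and since 8⁻¹ ≡ 22 (mod 25), t ≡ 18. Hence N ≡ 2170 + 2233·18 = 42364 (mod 55825).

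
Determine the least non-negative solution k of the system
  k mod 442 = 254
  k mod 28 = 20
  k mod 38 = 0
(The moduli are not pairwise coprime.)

Combine the congruences pairwise.
gcd(442, 28) = 2 and 2 | (20 − 254), so the pair is consistent; merging gives k ≡ 5116 (mod 6188), where 6188 = lcm(442, 28).
gcd(6188, 38) = 2 and 2 | (0 − 5116), so the pair is consistent; merging gives k ≡ 29868 (mod 117572), where 117572 = lcm(6188, 38).
The solution is unique modulo lcm(442, 28, 38) = 117572.

29868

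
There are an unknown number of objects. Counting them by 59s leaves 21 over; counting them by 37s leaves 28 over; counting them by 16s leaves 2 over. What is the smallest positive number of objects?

2322

Combine the congruences pairwise.
From N ≡ 21 (mod 59) write N = 21 + 59t. Substituting into N ≡ 28 (mod 37) gives 59t ≡ 7 (mod 37), and since 22⁻¹ ≡ 32 (mod 37), t ≡ 2. Hence N ≡ 21 + 59·2 = 139 (mod 2183).
From N ≡ 139 (mod 2183) write N = 139 + 2183t. Substituting into N ≡ 2 (mod 16) gives 2183t ≡ 7 (mod 16), and since 7⁻¹ ≡ 7 (mod 16), t ≡ 1. Hence N ≡ 139 + 2183·1 = 2322 (mod 34928).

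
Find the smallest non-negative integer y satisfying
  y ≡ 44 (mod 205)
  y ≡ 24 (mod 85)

gcd(205, 85) = 5 and 5 | (24 − 44), so the pair is consistent; merging gives y ≡ 2914 (mod 3485), where 3485 = lcm(205, 85).
The solution is unique modulo lcm(205, 85) = 3485.

2914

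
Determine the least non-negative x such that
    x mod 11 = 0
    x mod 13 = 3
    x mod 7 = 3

The moduli are pairwise coprime; N = 11·13·7 = 1001.
N/11 = 91; 91 ≡ 3 (mod 11); 3·4 ≡ 1, so inverse 4.
N/13 = 77; 77 ≡ 12 (mod 13); 12·12 ≡ 1, so inverse 12.
N/7 = 143; 143 ≡ 3 (mod 7); 3·5 ≡ 1, so inverse 5.
x ≡ 0·91·4 + 3·77·12 + 3·143·5 = 4917.
4917 mod 1001 = 913.

913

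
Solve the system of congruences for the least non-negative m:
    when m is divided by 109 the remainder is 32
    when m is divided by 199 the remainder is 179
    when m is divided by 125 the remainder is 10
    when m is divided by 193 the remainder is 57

The moduli are pairwise coprime; N = 109·199·125·193 = 523295375.
N/109 = 4800875; 4800875 ≡ 79 (mod 109); 79·69 ≡ 1, so inverse 69.
N/199 = 2629625; 2629625 ≡ 39 (mod 199); 39·148 ≡ 1, so inverse 148.
N/125 = 4186363; 4186363 ≡ 113 (mod 125); 113·52 ≡ 1, so inverse 52.
N/193 = 2711375; 2711375 ≡ 111 (mod 193); 111·40 ≡ 1, so inverse 40.
m ≡ 32·4800875·69 + 179·2629625·148 + 10·4186363·52 + 57·2711375·40 = 88623201260.
88623201260 mod 523295375 = 186282885.

186282885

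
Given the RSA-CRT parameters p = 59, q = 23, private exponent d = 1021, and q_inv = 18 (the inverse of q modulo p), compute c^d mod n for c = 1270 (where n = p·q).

1046

d_p = d mod (p−1) = 1021 mod 58 = 35; d_q = d mod (q−1) = 9.
m₁ = c^(d_p) mod p: c ≡ 31 (mod 59), and 31^35 mod 59 = 43.
m₂ = c^(d_q) mod q: c ≡ 5 (mod 23), and 5^9 mod 23 = 11.
h = q_inv·(m₁ − m₂) mod p = 18·(43 − 11) mod 59 = 45.
m = m₂ + h·q = 11 + 45·23 = 1046.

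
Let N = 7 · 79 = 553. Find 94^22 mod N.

536

Mod 7: 94 ≡ 3; by Fermat, exponent reduces to 22 mod 6 = 4; 3^4 ≡ 4 (mod 7).
Mod 79: 94 ≡ 15; 15^22 ≡ 62 (mod 79).
Combine by CRT: x ≡ 4 (mod 7), x ≡ 62 (mod 79) ⇒ x ≡ 536 (mod 553).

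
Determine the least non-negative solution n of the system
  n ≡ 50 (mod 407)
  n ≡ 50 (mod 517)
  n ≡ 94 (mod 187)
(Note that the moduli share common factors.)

210469

gcd(407, 517) = 11 and 11 | (50 − 50), so the pair is consistent; merging gives n ≡ 50 (mod 19129), where 19129 = lcm(407, 517).
gcd(19129, 187) = 11 and 11 | (94 − 50), so the pair is consistent; merging gives n ≡ 210469 (mod 325193), where 325193 = lcm(19129, 187).
The solution is unique modulo lcm(407, 517, 187) = 325193.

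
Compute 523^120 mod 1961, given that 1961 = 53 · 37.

Mod 53: 523 ≡ 46; by Fermat, exponent reduces to 120 mod 52 = 16; 46^16 ≡ 28 (mod 53).
Mod 37: 523 ≡ 5; by Fermat, exponent reduces to 120 mod 36 = 12; 5^12 ≡ 10 (mod 37).
Combine by CRT: x ≡ 28 (mod 53), x ≡ 10 (mod 37) ⇒ x ≡ 1194 (mod 1961).

1194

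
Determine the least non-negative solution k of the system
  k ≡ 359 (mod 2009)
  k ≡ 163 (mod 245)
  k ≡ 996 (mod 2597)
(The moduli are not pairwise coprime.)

42548

gcd(2009, 245) = 49 and 49 | (163 − 359), so the pair is consistent; merging gives k ≡ 2368 (mod 10045), where 10045 = lcm(2009, 245).
gcd(10045, 2597) = 49 and 49 | (996 − 2368), so the pair is consistent; merging gives k ≡ 42548 (mod 532385), where 532385 = lcm(10045, 2597).
The solution is unique modulo lcm(2009, 245, 2597) = 532385.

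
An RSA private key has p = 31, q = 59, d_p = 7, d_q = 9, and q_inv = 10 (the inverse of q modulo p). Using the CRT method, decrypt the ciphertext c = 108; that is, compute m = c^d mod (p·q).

m₁ = c^(d_p) mod p: c ≡ 15 (mod 31), and 15^7 mod 31 = 23.
m₂ = c^(d_q) mod q: c ≡ 49 (mod 59), and 49^9 mod 59 = 27.
h = q_inv·(m₁ − m₂) mod p = 10·(23 − 27) mod 31 = 22.
m = m₂ + h·q = 27 + 22·59 = 1325.

1325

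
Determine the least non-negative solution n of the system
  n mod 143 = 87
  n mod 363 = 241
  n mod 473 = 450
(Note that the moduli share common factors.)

gcd(143, 363) = 11 and 11 | (241 − 87), so the pair is consistent; merging gives n ≡ 4234 (mod 4719), where 4719 = lcm(143, 363).
gcd(4719, 473) = 11 and 11 | (450 − 4234), so the pair is consistent; merging gives n ≡ 4234 (mod 202917), where 202917 = lcm(4719, 473).
The solution is unique modulo lcm(143, 363, 473) = 202917.

4234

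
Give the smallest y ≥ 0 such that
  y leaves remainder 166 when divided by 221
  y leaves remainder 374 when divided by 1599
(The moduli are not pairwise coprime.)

21161

gcd(221, 1599) = 13 and 13 | (374 − 166), so the pair is consistent; merging gives y ≡ 21161 (mod 27183), where 27183 = lcm(221, 1599).
The solution is unique modulo lcm(221, 1599) = 27183.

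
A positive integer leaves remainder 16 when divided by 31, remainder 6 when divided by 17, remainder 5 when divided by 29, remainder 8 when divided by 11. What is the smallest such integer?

122559

From t ≡ 16 (mod 31) write t = 16 + 31s. Substituting into t ≡ 6 (mod 17) gives 31s ≡ 7 (mod 17), and since 14⁻¹ ≡ 11 (mod 17), s ≡ 9. Hence t ≡ 16 + 31·9 = 295 (mod 527).
From t ≡ 295 (mod 527) write t = 295 + 527s. Substituting into t ≡ 5 (mod 29) gives 527s ≡ 0 (mod 29), and since 5⁻¹ ≡ 6 (mod 29), s ≡ 0. Hence t ≡ 295 + 527·0 = 295 (mod 15283).
From t ≡ 295 (mod 15283) write t = 295 + 15283s. Substituting into t ≡ 8 (mod 11) gives 15283s ≡ 10 (mod 11), and since 4⁻¹ ≡ 3 (mod 11), s ≡ 8. Hence t ≡ 295 + 15283·8 = 122559 (mod 168113).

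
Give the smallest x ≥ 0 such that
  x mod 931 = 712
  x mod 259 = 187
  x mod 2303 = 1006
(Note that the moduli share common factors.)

728754

gcd(931, 259) = 7 and 7 | (187 − 712), so the pair is consistent; merging gives x ≡ 5367 (mod 34447), where 34447 = lcm(931, 259).
gcd(34447, 2303) = 49 and 49 | (1006 − 5367), so the pair is consistent; merging gives x ≡ 728754 (mod 1619009), where 1619009 = lcm(34447, 2303).
The solution is unique modulo lcm(931, 259, 2303) = 1619009.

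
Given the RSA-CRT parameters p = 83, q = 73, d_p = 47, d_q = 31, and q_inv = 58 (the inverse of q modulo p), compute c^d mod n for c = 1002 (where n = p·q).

5634

m₁ = c^(d_p) mod p: c ≡ 6 (mod 83), and 6^47 mod 83 = 73.
m₂ = c^(d_q) mod q: c ≡ 53 (mod 73), and 53^31 mod 73 = 13.
h = q_inv·(m₁ − m₂) mod p = 58·(73 − 13) mod 83 = 77.
m = m₂ + h·q = 13 + 77·73 = 5634.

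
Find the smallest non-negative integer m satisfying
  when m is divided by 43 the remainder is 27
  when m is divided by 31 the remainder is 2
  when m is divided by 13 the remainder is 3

From m ≡ 27 (mod 43) write m = 27 + 43t. Substituting into m ≡ 2 (mod 31) gives 43t ≡ 6 (mod 31), and since 12⁻¹ ≡ 13 (mod 31), t ≡ 16. Hence m ≡ 27 + 43·16 = 715 (mod 1333).
From m ≡ 715 (mod 1333) write m = 715 + 1333t. Substituting into m ≡ 3 (mod 13) gives 1333t ≡ 3 (mod 13), and since 7⁻¹ ≡ 2 (mod 13), t ≡ 6. Hence m ≡ 715 + 1333·6 = 8713 (mod 17329).

8713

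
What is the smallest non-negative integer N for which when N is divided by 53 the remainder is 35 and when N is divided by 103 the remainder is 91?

Combine the congruences pairwise.
From N ≡ 35 (mod 53) write N = 35 + 53t. Substituting into N ≡ 91 (mod 103) gives 53t ≡ 56 (mod 103), and since 53⁻¹ ≡ 35 (mod 103), t ≡ 3. Hence N ≡ 35 + 53·3 = 194 (mod 5459).

194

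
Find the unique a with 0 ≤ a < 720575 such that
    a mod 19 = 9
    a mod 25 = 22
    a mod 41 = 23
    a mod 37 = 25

622772

From a ≡ 9 (mod 19) write a = 9 + 19t. Substituting into a ≡ 22 (mod 25) gives 19t ≡ 13 (mod 25), and since 19⁻¹ ≡ 4 (mod 25), t ≡ 2. Hence a ≡ 9 + 19·2 = 47 (mod 475).
From a ≡ 47 (mod 475) write a = 47 + 475t. Substituting into a ≡ 23 (mod 41) gives 475t ≡ 17 (mod 41), and since 24⁻¹ ≡ 12 (mod 41), t ≡ 40. Hence a ≡ 47 + 475·40 = 19047 (mod 19475).
From a ≡ 19047 (mod 19475) write a = 19047 + 19475t. Substituting into a ≡ 25 (mod 37) gives 19475t ≡ 33 (mod 37), and since 13⁻¹ ≡ 20 (mod 37), t ≡ 31. Hence a ≡ 19047 + 19475·31 = 622772 (mod 720575).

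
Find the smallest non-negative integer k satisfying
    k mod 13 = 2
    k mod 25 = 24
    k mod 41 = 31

6099

The moduli are pairwise coprime; N = 13·25·41 = 13325.
N/13 = 1025; 1025 ≡ 11 (mod 13); 11·6 ≡ 1, so inverse 6.
N/25 = 533; 533 ≡ 8 (mod 25); 8·22 ≡ 1, so inverse 22.
N/41 = 325; 325 ≡ 38 (mod 41); 38·27 ≡ 1, so inverse 27.
k ≡ 2·1025·6 + 24·533·22 + 31·325·27 = 565749.
565749 mod 13325 = 6099.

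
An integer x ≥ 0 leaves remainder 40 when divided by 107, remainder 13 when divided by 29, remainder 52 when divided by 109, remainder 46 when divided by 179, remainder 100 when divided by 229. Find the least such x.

6976689368

The moduli are pairwise coprime; N = 107·29·109·179·229 = 13864262957.
N/107 = 129572551; 129572551 ≡ 45 (mod 107); 45·88 ≡ 1, so inverse 88.
N/29 = 478078033; 478078033 ≡ 12 (mod 29); 12·17 ≡ 1, so inverse 17.
N/109 = 127195073; 127195073 ≡ 30 (mod 109); 30·40 ≡ 1, so inverse 40.
N/179 = 77453983; 77453983 ≡ 146 (mod 179); 146·141 ≡ 1, so inverse 141.
N/229 = 60542633; 60542633 ≡ 71 (mod 229); 71·100 ≡ 1, so inverse 100.
x ≡ 40·129572551·88 + 13·478078033·17 + 52·127195073·40 + 46·77453983·141 + 100·60542633·100 = 1934109240391.
1934109240391 mod 13864262957 = 6976689368.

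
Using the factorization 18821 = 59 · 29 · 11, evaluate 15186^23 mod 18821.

5760

Mod 59: 15186 ≡ 23; 23^23 ≡ 37 (mod 59).
Mod 29: 15186 ≡ 19; 19^23 ≡ 18 (mod 29).
Mod 11: 15186 ≡ 6; by Fermat, exponent reduces to 23 mod 10 = 3; 6^3 ≡ 7 (mod 11).
Combine by CRT: x ≡ 37 (mod 59), x ≡ 18 (mod 29), x ≡ 7 (mod 11) ⇒ x ≡ 5760 (mod 18821).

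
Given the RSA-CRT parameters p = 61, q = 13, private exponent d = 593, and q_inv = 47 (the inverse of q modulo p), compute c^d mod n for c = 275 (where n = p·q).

6

d_p = d mod (p−1) = 593 mod 60 = 53; d_q = d mod (q−1) = 5.
m₁ = c^(d_p) mod p: c ≡ 31 (mod 61), and 31^53 mod 61 = 6.
m₂ = c^(d_q) mod q: c ≡ 2 (mod 13), and 2^5 mod 13 = 6.
h = q_inv·(m₁ − m₂) mod p = 47·(6 − 6) mod 61 = 0.
m = m₂ + h·q = 6 + 0·13 = 6.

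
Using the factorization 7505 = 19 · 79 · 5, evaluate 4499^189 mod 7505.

1139

Mod 19: 4499 ≡ 15; by Fermat, exponent reduces to 189 mod 18 = 9; 15^9 ≡ 18 (mod 19).
Mod 79: 4499 ≡ 75; by Fermat, exponent reduces to 189 mod 78 = 33; 75^33 ≡ 33 (mod 79).
Mod 5: 4499 ≡ 4; by Fermat, exponent reduces to 189 mod 4 = 1; 4^1 ≡ 4 (mod 5).
Combine by CRT: x ≡ 18 (mod 19), x ≡ 33 (mod 79), x ≡ 4 (mod 5) ⇒ x ≡ 1139 (mod 7505).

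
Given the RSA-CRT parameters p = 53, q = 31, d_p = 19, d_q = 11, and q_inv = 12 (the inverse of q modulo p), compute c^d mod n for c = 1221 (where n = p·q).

m₁ = c^(d_p) mod p: c ≡ 2 (mod 53), and 2^19 mod 53 = 12.
m₂ = c^(d_q) mod q: c ≡ 12 (mod 31), and 12^11 mod 31 = 21.
h = q_inv·(m₁ − m₂) mod p = 12·(12 − 21) mod 53 = 51.
m = m₂ + h·q = 21 + 51·31 = 1602.

1602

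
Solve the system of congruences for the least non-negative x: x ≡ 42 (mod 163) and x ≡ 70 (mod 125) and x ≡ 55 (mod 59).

The moduli are pairwise coprime; N = 163·125·59 = 1202125.
N/163 = 7375; 7375 ≡ 40 (mod 163); 40·53 ≡ 1, so inverse 53.
N/125 = 9617; 9617 ≡ 117 (mod 125); 117·78 ≡ 1, so inverse 78.
N/59 = 20375; 20375 ≡ 20 (mod 59); 20·3 ≡ 1, so inverse 3.
x ≡ 42·7375·53 + 70·9617·78 + 55·20375·3 = 72287445.
72287445 mod 1202125 = 159945.

159945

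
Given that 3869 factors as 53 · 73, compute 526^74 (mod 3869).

Mod 53: 526 ≡ 49; by Fermat, exponent reduces to 74 mod 52 = 22; 49^22 ≡ 47 (mod 53).
Mod 73: 526 ≡ 15; by Fermat, exponent reduces to 74 mod 72 = 2; 15^2 ≡ 6 (mod 73).
Combine by CRT: x ≡ 47 (mod 53), x ≡ 6 (mod 73) ⇒ x ≡ 736 (mod 3869).

736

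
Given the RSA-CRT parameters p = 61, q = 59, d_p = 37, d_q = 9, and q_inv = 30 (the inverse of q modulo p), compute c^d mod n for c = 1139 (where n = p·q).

m₁ = c^(d_p) mod p: c ≡ 41 (mod 61), and 41^37 mod 61 = 27.
m₂ = c^(d_q) mod q: c ≡ 18 (mod 59), and 18^9 mod 59 = 38.
h = q_inv·(m₁ − m₂) mod p = 30·(27 − 38) mod 61 = 36.
m = m₂ + h·q = 38 + 36·59 = 2162.

2162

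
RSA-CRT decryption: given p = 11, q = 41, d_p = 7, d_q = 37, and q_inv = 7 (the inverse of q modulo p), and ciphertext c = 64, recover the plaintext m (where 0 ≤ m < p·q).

m₁ = c^(d_p) mod p: c ≡ 9 (mod 11), and 9^7 mod 11 = 4.
m₂ = c^(d_q) mod q: c ≡ 23 (mod 41), and 23^37 mod 41 = 4.
h = q_inv·(m₁ − m₂) mod p = 7·(4 − 4) mod 11 = 0.
m = m₂ + h·q = 4 + 0·41 = 4.

4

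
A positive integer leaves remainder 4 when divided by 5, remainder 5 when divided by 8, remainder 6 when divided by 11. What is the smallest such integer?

149

The moduli are pairwise coprime; N = 5·8·11 = 440.
N/5 = 88; 88 ≡ 3 (mod 5); 3·2 ≡ 1, so inverse 2.
N/8 = 55; 55 ≡ 7 (mod 8); 7·7 ≡ 1, so inverse 7.
N/11 = 40; 40 ≡ 7 (mod 11); 7·8 ≡ 1, so inverse 8.
a ≡ 4·88·2 + 5·55·7 + 6·40·8 = 4549.
4549 mod 440 = 149.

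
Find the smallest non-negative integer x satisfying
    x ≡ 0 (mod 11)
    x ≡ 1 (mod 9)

Combine the congruences pairwise.
From x ≡ 0 (mod 11) write x = 0 + 11t. Substituting into x ≡ 1 (mod 9) gives 11t ≡ 1 (mod 9), and since 2⁻¹ ≡ 5 (mod 9), t ≡ 5. Hence x ≡ 0 + 11·5 = 55 (mod 99).

55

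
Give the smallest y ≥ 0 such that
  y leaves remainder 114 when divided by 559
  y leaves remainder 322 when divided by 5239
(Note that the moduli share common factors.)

gcd(559, 5239) = 13 and 13 | (322 − 114), so the pair is consistent; merging gives y ≡ 220360 (mod 225277), where 225277 = lcm(559, 5239).
The solution is unique modulo lcm(559, 5239) = 225277.

220360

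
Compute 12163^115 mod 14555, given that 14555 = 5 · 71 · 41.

12672

Mod 5: 12163 ≡ 3; by Fermat, exponent reduces to 115 mod 4 = 3; 3^3 ≡ 2 (mod 5).
Mod 71: 12163 ≡ 22; by Fermat, exponent reduces to 115 mod 70 = 45; 22^45 ≡ 34 (mod 71).
Mod 41: 12163 ≡ 27; by Fermat, exponent reduces to 115 mod 40 = 35; 27^35 ≡ 3 (mod 41).
Combine by CRT: x ≡ 2 (mod 5), x ≡ 34 (mod 71), x ≡ 3 (mod 41) ⇒ x ≡ 12672 (mod 14555).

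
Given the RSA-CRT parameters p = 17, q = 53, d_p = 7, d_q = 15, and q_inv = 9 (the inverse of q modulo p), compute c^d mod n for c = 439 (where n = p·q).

278

m₁ = c^(d_p) mod p: c ≡ 14 (mod 17), and 14^7 mod 17 = 6.
m₂ = c^(d_q) mod q: c ≡ 15 (mod 53), and 15^15 mod 53 = 13.
h = q_inv·(m₁ − m₂) mod p = 9·(6 − 13) mod 17 = 5.
m = m₂ + h·q = 13 + 5·53 = 278.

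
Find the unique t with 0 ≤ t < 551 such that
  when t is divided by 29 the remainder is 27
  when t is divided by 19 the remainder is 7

Combine the congruences pairwise.
From t ≡ 27 (mod 29) write t = 27 + 29s. Substituting into t ≡ 7 (mod 19) gives 29s ≡ 18 (mod 19), and since 10⁻¹ ≡ 2 (mod 19), s ≡ 17. Hence t ≡ 27 + 29·17 = 520 (mod 551).

520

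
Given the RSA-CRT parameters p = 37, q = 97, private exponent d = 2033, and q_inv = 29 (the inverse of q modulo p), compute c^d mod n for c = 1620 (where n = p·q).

d_p = d mod (p−1) = 2033 mod 36 = 17; d_q = d mod (q−1) = 17.
m₁ = c^(d_p) mod p: c ≡ 29 (mod 37), and 29^17 mod 37 = 14.
m₂ = c^(d_q) mod q: c ≡ 68 (mod 97), and 68^17 mod 97 = 23.
h = q_inv·(m₁ − m₂) mod p = 29·(14 − 23) mod 37 = 35.
m = m₂ + h·q = 23 + 35·97 = 3418.

3418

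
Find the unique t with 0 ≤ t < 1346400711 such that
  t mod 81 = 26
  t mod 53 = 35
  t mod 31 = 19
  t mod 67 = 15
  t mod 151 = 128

129065264

The moduli are pairwise coprime; N = 81·53·31·67·151 = 1346400711.
N/81 = 16622231; 16622231 ≡ 59 (mod 81); 59·11 ≡ 1, so inverse 11.
N/53 = 25403787; 25403787 ≡ 39 (mod 53); 39·34 ≡ 1, so inverse 34.
N/31 = 43432281; 43432281 ≡ 10 (mod 31); 10·28 ≡ 1, so inverse 28.
N/67 = 20095533; 20095533 ≡ 22 (mod 67); 22·64 ≡ 1, so inverse 64.
N/151 = 8916561; 8916561 ≡ 11 (mod 151); 11·55 ≡ 1, so inverse 55.
t ≡ 26·16622231·11 + 35·25403787·34 + 19·43432281·28 + 15·20095533·64 + 128·8916561·55 = 140154739208.
140154739208 mod 1346400711 = 129065264.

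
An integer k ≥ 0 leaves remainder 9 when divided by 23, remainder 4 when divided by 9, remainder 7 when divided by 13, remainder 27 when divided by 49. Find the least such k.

76369

The moduli are pairwise coprime; N = 23·9·13·49 = 131859.
N/23 = 5733; 5733 ≡ 6 (mod 23); 6·4 ≡ 1, so inverse 4.
N/9 = 14651; 14651 ≡ 8 (mod 9); 8·8 ≡ 1, so inverse 8.
N/13 = 10143; 10143 ≡ 3 (mod 13); 3·9 ≡ 1, so inverse 9.
N/49 = 2691; 2691 ≡ 45 (mod 49); 45·12 ≡ 1, so inverse 12.
k ≡ 9·5733·4 + 4·14651·8 + 7·10143·9 + 27·2691·12 = 2186113.
2186113 mod 131859 = 76369.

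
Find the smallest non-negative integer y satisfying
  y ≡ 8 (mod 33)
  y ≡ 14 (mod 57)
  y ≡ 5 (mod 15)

Combine the congruences pairwise.
gcd(33, 57) = 3 and 3 | (14 − 8), so the pair is consistent; merging gives y ≡ 470 (mod 627), where 627 = lcm(33, 57).
gcd(627, 15) = 3 and 3 | (5 − 470), so the pair is consistent; merging gives y ≡ 470 (mod 3135), where 3135 = lcm(627, 15).
The solution is unique modulo lcm(33, 57, 15) = 3135.

470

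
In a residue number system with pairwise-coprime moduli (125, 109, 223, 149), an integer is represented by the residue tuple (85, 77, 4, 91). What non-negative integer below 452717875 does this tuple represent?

437859835

From x ≡ 85 (mod 125) write x = 85 + 125t. Substituting into x ≡ 77 (mod 109) gives 125t ≡ 101 (mod 109), and since 16⁻¹ ≡ 75 (mod 109), t ≡ 54. Hence x ≡ 85 + 125·54 = 6835 (mod 13625).
From x ≡ 6835 (mod 13625) write x = 6835 + 13625t. Substituting into x ≡ 4 (mod 223) gives 13625t ≡ 82 (mod 223), and since 22⁻¹ ≡ 71 (mod 223), t ≡ 24. Hence x ≡ 6835 + 13625·24 = 333835 (mod 3038375).
From x ≡ 333835 (mod 3038375) write x = 333835 + 3038375t. Substituting into x ≡ 91 (mod 149) gives 3038375t ≡ 16 (mod 149), and since 116⁻¹ ≡ 9 (mod 149), t ≡ 144. Hence x ≡ 333835 + 3038375·144 = 437859835 (mod 452717875).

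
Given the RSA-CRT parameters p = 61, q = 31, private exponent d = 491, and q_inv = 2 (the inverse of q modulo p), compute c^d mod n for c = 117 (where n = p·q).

972

d_p = d mod (p−1) = 491 mod 60 = 11; d_q = d mod (q−1) = 11.
m₁ = c^(d_p) mod p: c ≡ 56 (mod 61), and 56^11 mod 61 = 57.
m₂ = c^(d_q) mod q: c ≡ 24 (mod 31), and 24^11 mod 31 = 11.
h = q_inv·(m₁ − m₂) mod p = 2·(57 − 11) mod 61 = 31.
m = m₂ + h·q = 11 + 31·31 = 972.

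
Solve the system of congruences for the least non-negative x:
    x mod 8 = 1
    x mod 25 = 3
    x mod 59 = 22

From x ≡ 1 (mod 8) write x = 1 + 8t. Substituting into x ≡ 3 (mod 25) gives 8t ≡ 2 (mod 25), and since 8⁻¹ ≡ 22 (mod 25), t ≡ 19. Hence x ≡ 1 + 8·19 = 153 (mod 200).
From x ≡ 153 (mod 200) write x = 153 + 200t. Substituting into x ≡ 22 (mod 59) gives 200t ≡ 46 (mod 59), and since 23⁻¹ ≡ 18 (mod 59), t ≡ 2. Hence x ≡ 153 + 200·2 = 553 (mod 11800).

553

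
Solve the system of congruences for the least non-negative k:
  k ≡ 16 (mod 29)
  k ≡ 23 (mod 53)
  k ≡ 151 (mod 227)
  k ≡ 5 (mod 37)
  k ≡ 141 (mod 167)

754799894

The moduli are pairwise coprime; N = 29·53·227·37·167 = 2155846921.
N/29 = 74339549; 74339549 ≡ 21 (mod 29); 21·18 ≡ 1, so inverse 18.
N/53 = 40676357; 40676357 ≡ 23 (mod 53); 23·30 ≡ 1, so inverse 30.
N/227 = 9497123; 9497123 ≡ 124 (mod 227); 124·119 ≡ 1, so inverse 119.
N/37 = 58266133; 58266133 ≡ 13 (mod 37); 13·20 ≡ 1, so inverse 20.
N/167 = 12909263; 12909263 ≡ 163 (mod 167); 163·125 ≡ 1, so inverse 125.
k ≡ 16·74339549·18 + 23·40676357·30 + 151·9497123·119 + 5·58266133·20 + 141·12909263·125 = 453482653304.
453482653304 mod 2155846921 = 754799894.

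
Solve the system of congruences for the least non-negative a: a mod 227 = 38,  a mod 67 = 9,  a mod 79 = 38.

179368

Combine the congruences pairwise.
From a ≡ 38 (mod 227) write a = 38 + 227t. Substituting into a ≡ 9 (mod 67) gives 227t ≡ 38 (mod 67), and since 26⁻¹ ≡ 49 (mod 67), t ≡ 53. Hence a ≡ 38 + 227·53 = 12069 (mod 15209).
From a ≡ 12069 (mod 15209) write a = 12069 + 15209t. Substituting into a ≡ 38 (mod 79) gives 15209t ≡ 56 (mod 79), and since 41⁻¹ ≡ 27 (mod 79), t ≡ 11. Hence a ≡ 12069 + 15209·11 = 179368 (mod 1201511).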